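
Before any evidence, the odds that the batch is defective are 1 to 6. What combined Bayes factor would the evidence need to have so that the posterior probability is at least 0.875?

Prior odds = 1/6.
Target odds = 0.875/0.125 = 7.
Required Bayes factor = 7 ÷ (1/6) = 42.

42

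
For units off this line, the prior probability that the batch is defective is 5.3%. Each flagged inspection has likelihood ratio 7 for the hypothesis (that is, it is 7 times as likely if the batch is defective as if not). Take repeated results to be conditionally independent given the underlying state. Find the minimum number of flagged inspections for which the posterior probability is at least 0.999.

6

Prior odds = 0.053/0.947 = 53/947.
Likelihood ratio per flagged inspection = 7.
Target posterior odds = 0.999/0.001 = 999.
Require 7ⁿ ≥ 999 ÷ (53/947) = 946053/53.
7⁵ = 16807 falls short of 946053/53 but 7⁶ = 117649 reaches it, so n = 6.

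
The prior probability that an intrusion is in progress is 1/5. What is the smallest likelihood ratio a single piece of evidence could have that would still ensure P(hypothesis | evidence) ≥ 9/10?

Prior odds = 0.2/0.8 = 0.25.
Target odds = 0.9/0.1 = 9.
Required Bayes factor = 9 ÷ 0.25 = 36.

36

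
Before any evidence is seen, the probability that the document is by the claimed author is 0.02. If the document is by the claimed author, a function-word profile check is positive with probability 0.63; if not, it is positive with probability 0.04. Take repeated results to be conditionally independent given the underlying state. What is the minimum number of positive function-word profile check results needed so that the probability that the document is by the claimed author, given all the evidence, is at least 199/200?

4

Prior odds = 0.02/0.98 = 1/49.
Likelihood ratio of a positive = 0.63/0.04 = 15.75.
Target odds: 0.995 ÷ 0.005 = 199.
Require 15.75ⁿ ≥ 199 ÷ (1/49) = 9751.
15.75³ = 3906.984375 falls short of 9751 but 15.75⁴ = 15752961/256 reaches it, so n = 4.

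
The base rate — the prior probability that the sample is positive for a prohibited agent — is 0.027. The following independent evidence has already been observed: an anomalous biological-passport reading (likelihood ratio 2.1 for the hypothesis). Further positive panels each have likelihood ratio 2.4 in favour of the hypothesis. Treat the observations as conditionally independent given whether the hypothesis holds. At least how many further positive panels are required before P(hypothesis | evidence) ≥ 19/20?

Prior odds = 0.027/0.973 = 27/973.
Bayes factor of the evidence already in hand = 2.1.
Odds after that evidence = (27/973) × 2.1 = 81/1390.
Target odds = 0.95/0.05 = 19.
Need 2.4ⁿ ≥ 19 ÷ (81/1390) = 26410/81.
2.4⁶ = 2985984/15625 falls short of 26410/81 but 2.4⁷ = 35831808/78125 reaches it, so n = 7.

7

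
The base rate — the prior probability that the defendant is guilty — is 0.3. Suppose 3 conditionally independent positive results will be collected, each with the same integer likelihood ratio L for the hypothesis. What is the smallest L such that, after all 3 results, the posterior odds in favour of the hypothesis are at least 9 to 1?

3

Prior odds = 0.3/0.7 = 3/7.
Target odds = 9.
Need L³ ≥ 9 ÷ (3/7) = 21.
2³ = 8 < 21 ≤ 27 = 3³, so L = 3.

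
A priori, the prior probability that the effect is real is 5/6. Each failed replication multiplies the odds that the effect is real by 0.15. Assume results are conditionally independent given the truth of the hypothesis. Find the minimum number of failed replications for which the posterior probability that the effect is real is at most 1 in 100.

4

Prior odds: (5/6) ÷ (1/6) = 5.
Likelihood ratio per failed replication = 0.15.
Target odds: 0.01 ÷ 0.99 = 1/99.
Need 5 × 0.15ⁿ ≤ 1/99, i.e. 0.15ⁿ ≤ 1/495.
0.15³ = 0.003375 is still above 1/495 but 0.15⁴ = 81/160000 is at or below it, so n = 4.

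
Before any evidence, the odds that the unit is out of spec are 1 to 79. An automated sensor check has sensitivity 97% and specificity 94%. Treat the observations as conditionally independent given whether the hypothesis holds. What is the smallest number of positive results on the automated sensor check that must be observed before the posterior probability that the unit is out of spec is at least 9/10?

3

Prior odds = 1/79.
False-positive rate = 1 − 0.94 = 0.06; likelihood ratio of a positive = 0.97/0.06 = 97/6.
Target odds: 0.9 ÷ 0.1 = 9.
Need (1/79) × (97/6)ⁿ ≥ 9, i.e. (97/6)ⁿ ≥ 711.
(97/6)² = 9409/36 falls short of 711 but (97/6)³ = 912673/216 reaches it, so n = 3.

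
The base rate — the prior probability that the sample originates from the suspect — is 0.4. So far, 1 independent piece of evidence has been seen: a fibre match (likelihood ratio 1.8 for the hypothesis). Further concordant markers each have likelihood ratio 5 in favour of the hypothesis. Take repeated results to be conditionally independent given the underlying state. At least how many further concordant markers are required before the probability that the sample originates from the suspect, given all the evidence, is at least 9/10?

2

Prior odds = 0.4/0.6 = 2/3.
Bayes factor of the evidence already in hand = 1.8.
Odds after that evidence = (2/3) × 1.8 = 1.2.
Target odds = 0.9/0.1 = 9.
Need 5ⁿ ≥ 9 ÷ 1.2 = 7.5.
5¹ = 5 falls short of 7.5 but 5² = 25 reaches it, so n = 2.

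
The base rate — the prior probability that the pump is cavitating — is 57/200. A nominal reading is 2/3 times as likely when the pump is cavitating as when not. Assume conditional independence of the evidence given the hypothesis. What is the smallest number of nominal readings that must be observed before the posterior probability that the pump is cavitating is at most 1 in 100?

Prior odds = 0.285/0.715 = 57/143.
Likelihood ratio per nominal reading = 2/3.
Target posterior odds = 0.01/0.99 = 1/99.
Need (57/143) × (2/3)ⁿ ≤ 1/99, i.e. (2/3)ⁿ ≤ 13/513.
(2/3)⁹ = 512/19683 is still above 13/513 but (2/3)¹⁰ = 1024/59049 is at or below it, so n = 10.

10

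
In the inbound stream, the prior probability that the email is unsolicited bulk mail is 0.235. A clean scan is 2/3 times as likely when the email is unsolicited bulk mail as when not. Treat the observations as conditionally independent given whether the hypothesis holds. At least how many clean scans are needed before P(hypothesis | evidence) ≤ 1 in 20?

Prior odds = 0.235/0.765 = 47/153.
Likelihood ratio per clean scan = 2/3.
Target odds: 0.05 ÷ 0.95 = 1/19.
Need (47/153) × (2/3)ⁿ ≤ 1/19, i.e. (2/3)ⁿ ≤ 153/893.
(2/3)⁴ = 16/81 is still above 153/893 but (2/3)⁵ = 32/243 is at or below it, so n = 5.

5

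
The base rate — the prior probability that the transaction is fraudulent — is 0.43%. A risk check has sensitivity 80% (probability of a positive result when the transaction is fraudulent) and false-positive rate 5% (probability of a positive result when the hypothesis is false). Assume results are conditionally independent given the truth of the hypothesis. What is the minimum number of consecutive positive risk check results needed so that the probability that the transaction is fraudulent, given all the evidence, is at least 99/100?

Prior odds: 0.0043 ÷ 0.9957 = 43/9957.
Likelihood ratio of a positive result = 0.8/0.05 = 16.
Target odds: 0.99 ÷ 0.01 = 99.
Require 16ⁿ ≥ 99 ÷ (43/9957) = 985743/43.
16³ = 4096 falls short of 985743/43 but 16⁴ = 65536 reaches it, so n = 4.

4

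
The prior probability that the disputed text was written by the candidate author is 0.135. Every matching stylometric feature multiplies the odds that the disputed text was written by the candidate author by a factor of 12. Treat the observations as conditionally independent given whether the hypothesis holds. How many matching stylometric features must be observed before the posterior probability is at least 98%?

3

Prior odds: 0.135 ÷ 0.865 = 27/173.
Likelihood ratio per matching stylometric feature = 12.
Target odds: 0.98 ÷ 0.02 = 49.
Need (27/173) × 12ⁿ ≥ 49, i.e. 12ⁿ ≥ 8477/27.
12² = 144 falls short of 8477/27 but 12³ = 1728 reaches it, so n = 3.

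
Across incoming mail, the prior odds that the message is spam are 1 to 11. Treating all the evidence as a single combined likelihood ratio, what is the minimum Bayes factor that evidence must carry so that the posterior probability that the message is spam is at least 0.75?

33

Prior odds = 1/11.
Target odds = 0.75/0.25 = 3.
Required Bayes factor = 3 ÷ (1/11) = 33.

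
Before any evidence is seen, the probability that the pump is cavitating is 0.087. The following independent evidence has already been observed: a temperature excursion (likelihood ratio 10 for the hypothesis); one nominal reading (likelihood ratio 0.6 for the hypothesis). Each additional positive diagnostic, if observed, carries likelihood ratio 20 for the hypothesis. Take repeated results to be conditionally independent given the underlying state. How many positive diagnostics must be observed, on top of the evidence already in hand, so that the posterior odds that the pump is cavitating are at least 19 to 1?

2

Prior odds = 0.087/0.913 = 87/913.
Combined Bayes factor of the evidence already in hand = 10 × 0.6 = 6.
Odds after that evidence = (87/913) × 6 = 522/913.
Target odds = 19.
Need 20ⁿ ≥ 19 ÷ (522/913) = 17347/522.
20¹ = 20 falls short of 17347/522 but 20² = 400 reaches it, so n = 2.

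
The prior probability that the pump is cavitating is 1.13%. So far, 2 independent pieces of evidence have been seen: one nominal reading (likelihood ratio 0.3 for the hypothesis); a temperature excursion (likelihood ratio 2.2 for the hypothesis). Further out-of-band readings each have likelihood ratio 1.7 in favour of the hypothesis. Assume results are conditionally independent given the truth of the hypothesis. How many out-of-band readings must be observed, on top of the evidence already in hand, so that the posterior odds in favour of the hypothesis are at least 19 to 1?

Prior odds = 0.0113/0.9887 = 113/9887.
Combined Bayes factor of the evidence already in hand = 0.3 × 2.2 = 0.66.
Odds after that evidence = (113/9887) × 0.66 = 3729/494350.
Target odds = 19.
Need 1.7ⁿ ≥ 19 ÷ (3729/494350) = 9392650/3729.
1.7¹⁴ ≈1683.78 falls short of 9392650/3729 but 1.7¹⁵ ≈2862.42 reaches it, so n = 15.

15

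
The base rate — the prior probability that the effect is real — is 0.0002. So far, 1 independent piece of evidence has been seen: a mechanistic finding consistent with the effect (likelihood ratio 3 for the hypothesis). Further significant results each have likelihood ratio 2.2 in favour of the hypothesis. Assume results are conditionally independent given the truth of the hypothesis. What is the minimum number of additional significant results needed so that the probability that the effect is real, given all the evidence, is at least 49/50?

15

Prior odds = 0.0002/0.9998 = 1/4999.
Bayes factor of the evidence already in hand = 3.
Odds after that evidence = (1/4999) × 3 = 3/4999.
Target odds = 0.98/0.02 = 49.
Need 2.2ⁿ ≥ 49 ÷ (3/4999) = 244951/3.
2.2¹⁴ ≈62218.2 falls short of 244951/3 but 2.2¹⁵ ≈136880 reaches it, so n = 15.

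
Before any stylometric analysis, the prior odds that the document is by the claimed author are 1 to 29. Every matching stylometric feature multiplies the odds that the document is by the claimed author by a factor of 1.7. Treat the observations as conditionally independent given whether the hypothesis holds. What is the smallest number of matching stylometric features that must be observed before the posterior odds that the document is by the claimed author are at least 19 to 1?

12

Prior odds = 1/29.
Likelihood ratio per matching stylometric feature = 1.7.
Target odds = 19.
Need (1/29) × 1.7ⁿ ≥ 19, i.e. 1.7ⁿ ≥ 551.
1.7¹¹ ≈342.719 falls short of 551 but 1.7¹² ≈582.622 reaches it, so n = 12.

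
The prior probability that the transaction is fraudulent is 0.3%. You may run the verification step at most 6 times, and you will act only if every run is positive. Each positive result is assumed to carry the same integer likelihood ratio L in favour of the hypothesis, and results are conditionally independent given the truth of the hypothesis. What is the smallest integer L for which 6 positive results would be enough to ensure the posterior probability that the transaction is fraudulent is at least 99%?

6

Prior odds = 0.003/0.997 = 3/997.
Target odds = 0.99/0.01 = 99.
Need L⁶ ≥ 99 ÷ (3/997) = 32901.
5⁶ = 15625 < 32901 ≤ 46656 = 6⁶, so L = 6.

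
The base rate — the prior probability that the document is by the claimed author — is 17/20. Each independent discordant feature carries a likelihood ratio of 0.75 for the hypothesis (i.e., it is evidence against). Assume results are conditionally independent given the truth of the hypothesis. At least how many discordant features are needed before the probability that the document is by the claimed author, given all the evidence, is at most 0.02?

20

Prior odds: 0.85 ÷ 0.15 = 17/3.
Likelihood ratio per discordant feature = 0.75.
Target odds: 0.02 ÷ 0.98 = 1/49.
Require 0.75ⁿ ≤ 1/49 ÷ (17/3) = 3/833.
0.75¹⁹ ≈0.00422828 is still above 3/833 but 0.75²⁰ ≈0.00317121 is at or below it, so n = 20.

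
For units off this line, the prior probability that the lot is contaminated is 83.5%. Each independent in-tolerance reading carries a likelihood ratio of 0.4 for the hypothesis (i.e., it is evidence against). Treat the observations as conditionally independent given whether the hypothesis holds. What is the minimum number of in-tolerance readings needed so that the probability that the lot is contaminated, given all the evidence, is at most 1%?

7

Prior odds = 0.835/0.165 = 167/33.
Likelihood ratio per in-tolerance reading = 0.4.
Target posterior odds = 0.01/0.99 = 1/99.
Require 0.4ⁿ ≤ 1/99 ÷ (167/33) = 1/501.
0.4⁶ = 64/15625 is still above 1/501 but 0.4⁷ = 128/78125 is at or below it, so n = 7.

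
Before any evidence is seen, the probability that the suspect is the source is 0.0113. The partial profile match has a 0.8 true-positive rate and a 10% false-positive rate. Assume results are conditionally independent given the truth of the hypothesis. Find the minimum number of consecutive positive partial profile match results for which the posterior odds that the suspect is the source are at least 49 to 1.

5

Prior odds: 0.0113 ÷ 0.9887 = 113/9887.
Likelihood ratio of a positive result = 0.8/0.1 = 8.
Target odds = 49.
Require 8ⁿ ≥ 49 ÷ (113/9887) = 484463/113.
8⁴ = 4096 falls short of 484463/113 but 8⁵ = 32768 reaches it, so n = 5.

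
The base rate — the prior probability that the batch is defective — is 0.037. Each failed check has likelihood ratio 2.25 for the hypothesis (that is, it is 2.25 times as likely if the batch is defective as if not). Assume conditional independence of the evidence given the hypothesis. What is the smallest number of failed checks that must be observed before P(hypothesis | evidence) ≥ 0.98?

Prior odds: 0.037 ÷ 0.963 = 37/963.
Likelihood ratio per failed check = 2.25.
Target posterior odds = 0.98/0.02 = 49.
Require 2.25ⁿ ≥ 49 ÷ (37/963) = 47187/37.
2.25⁸ = 43046721/65536 falls short of 47187/37 but 2.25⁹ = 387420489/262144 reaches it, so n = 9.

9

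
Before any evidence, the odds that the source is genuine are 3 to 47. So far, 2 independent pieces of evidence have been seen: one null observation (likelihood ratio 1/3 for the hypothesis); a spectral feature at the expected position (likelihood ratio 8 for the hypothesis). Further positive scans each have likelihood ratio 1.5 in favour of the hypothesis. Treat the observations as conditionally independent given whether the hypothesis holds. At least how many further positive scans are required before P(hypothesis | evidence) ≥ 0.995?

18

Prior odds = 3/47.
Combined Bayes factor of the evidence already in hand = (1/3) × 8 = 8/3.
Odds after that evidence = (3/47) × 8/3 = 8/47.
Target odds = 0.995/0.005 = 199.
Need 1.5ⁿ ≥ 199 ÷ (8/47) = 1169.125.
1.5¹⁷ = 129140163/131072 falls short of 1169.125 but 1.5¹⁸ = 387420489/262144 reaches it, so n = 18.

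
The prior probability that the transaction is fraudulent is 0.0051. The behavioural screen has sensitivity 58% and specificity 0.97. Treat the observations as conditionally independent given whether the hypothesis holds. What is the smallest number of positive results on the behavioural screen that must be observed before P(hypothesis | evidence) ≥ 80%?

Prior odds = 0.0051/0.9949 = 51/9949.
False-positive rate = 1 − 0.97 = 0.03; likelihood ratio of a positive = 0.58/0.03 = 58/3.
Target odds: 0.8 ÷ 0.2 = 4.
Require (58/3)ⁿ ≥ 4 ÷ (51/9949) = 39796/51.
(58/3)² = 3364/9 falls short of 39796/51 but (58/3)³ = 195112/27 reaches it, so n = 3.

3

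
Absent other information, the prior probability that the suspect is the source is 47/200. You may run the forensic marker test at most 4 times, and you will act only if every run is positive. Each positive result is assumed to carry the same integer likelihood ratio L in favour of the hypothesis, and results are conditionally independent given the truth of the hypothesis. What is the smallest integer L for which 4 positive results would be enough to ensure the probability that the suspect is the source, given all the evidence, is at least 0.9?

Prior odds = 0.235/0.765 = 47/153.
Target odds = 0.9/0.1 = 9.
Need L⁴ ≥ 9 ÷ (47/153) = 1377/47.
2⁴ = 16 < 1377/47 ≤ 81 = 3⁴, so L = 3.

3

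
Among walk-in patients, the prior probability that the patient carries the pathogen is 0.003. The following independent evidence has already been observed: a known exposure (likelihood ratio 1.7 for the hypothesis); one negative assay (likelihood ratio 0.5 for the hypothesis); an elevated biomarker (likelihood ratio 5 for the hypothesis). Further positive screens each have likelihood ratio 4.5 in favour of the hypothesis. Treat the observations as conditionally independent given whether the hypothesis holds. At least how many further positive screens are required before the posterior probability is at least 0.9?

Prior odds = 0.003/0.997 = 3/997.
Combined Bayes factor of the evidence already in hand = 1.7 × 0.5 × 5 = 4.25.
Odds after that evidence = (3/997) × 4.25 = 51/3988.
Target odds = 0.9/0.1 = 9.
Need 4.5ⁿ ≥ 9 ÷ (51/3988) = 11964/17.
4.5⁴ = 410.0625 falls short of 11964/17 but 4.5⁵ = 1845.28125 reaches it, so n = 5.

5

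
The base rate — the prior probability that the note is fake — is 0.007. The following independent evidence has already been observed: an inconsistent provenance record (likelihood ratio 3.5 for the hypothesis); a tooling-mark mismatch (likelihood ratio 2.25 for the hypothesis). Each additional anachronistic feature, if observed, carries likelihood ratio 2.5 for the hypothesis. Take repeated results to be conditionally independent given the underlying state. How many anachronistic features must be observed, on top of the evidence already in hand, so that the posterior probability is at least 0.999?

Prior odds = 0.007/0.993 = 7/993.
Combined Bayes factor of the evidence already in hand = 3.5 × 2.25 = 7.875.
Odds after that evidence = (7/993) × 7.875 = 147/2648.
Target odds = 0.999/0.001 = 999.
Need 2.5ⁿ ≥ 999 ÷ (147/2648) = 881784/49.
2.5¹⁰ = 9765625/1024 falls short of 881784/49 but 2.5¹¹ = 48828125/2048 reaches it, so n = 11.

11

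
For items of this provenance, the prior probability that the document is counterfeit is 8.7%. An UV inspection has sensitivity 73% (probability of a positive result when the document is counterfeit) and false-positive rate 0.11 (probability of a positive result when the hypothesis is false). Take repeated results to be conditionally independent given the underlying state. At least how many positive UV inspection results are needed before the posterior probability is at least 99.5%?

Prior odds = 0.087/0.913 = 87/913.
Likelihood ratio of a positive result = 0.73/0.11 = 73/11.
Target odds: 0.995 ÷ 0.005 = 199.
Require (73/11)ⁿ ≥ 199 ÷ (87/913) = 181687/87.
(73/11)⁴ = 28398241/14641 falls short of 181687/87 but (73/11)⁵ ≈12872.1 reaches it, so n = 5.

5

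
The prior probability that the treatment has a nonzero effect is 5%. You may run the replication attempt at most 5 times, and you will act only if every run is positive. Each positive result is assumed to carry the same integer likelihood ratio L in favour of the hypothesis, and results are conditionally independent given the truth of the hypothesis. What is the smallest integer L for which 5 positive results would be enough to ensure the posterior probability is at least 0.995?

6

Prior odds = 0.05/0.95 = 1/19.
Target odds = 0.995/0.005 = 199.
Need L⁵ ≥ 199 ÷ (1/19) = 3781.
5⁵ = 3125 < 3781 ≤ 7776 = 6⁵, so L = 6.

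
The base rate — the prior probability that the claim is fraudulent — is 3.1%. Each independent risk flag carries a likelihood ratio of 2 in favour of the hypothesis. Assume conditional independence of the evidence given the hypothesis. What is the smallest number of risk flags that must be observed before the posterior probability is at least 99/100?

Prior odds: 0.031 ÷ 0.969 = 31/969.
Likelihood ratio per risk flag = 2.
Target posterior odds = 0.99/0.01 = 99.
Need (31/969) × 2ⁿ ≥ 99, i.e. 2ⁿ ≥ 95931/31.
2¹¹ = 2048 falls short of 95931/31 but 2¹² = 4096 reaches it, so n = 12.

12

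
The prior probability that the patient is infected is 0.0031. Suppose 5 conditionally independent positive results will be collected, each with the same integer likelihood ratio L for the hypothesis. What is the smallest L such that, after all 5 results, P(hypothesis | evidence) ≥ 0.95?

Prior odds = 0.0031/0.9969 = 31/9969.
Target odds = 0.95/0.05 = 19.
Need L⁵ ≥ 19 ÷ (31/9969) = 189411/31.
5⁵ = 3125 < 189411/31 ≤ 7776 = 6⁵, so L = 6.

6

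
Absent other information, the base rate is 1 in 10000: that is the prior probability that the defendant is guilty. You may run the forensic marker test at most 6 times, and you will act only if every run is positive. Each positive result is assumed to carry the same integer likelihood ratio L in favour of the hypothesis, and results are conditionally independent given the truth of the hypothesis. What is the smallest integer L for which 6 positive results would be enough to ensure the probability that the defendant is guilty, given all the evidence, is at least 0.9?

Prior odds = 0.0001/0.9999 = 1/9999.
Target odds = 0.9/0.1 = 9.
Need L⁶ ≥ 9 ÷ (1/9999) = 89991.
6⁶ = 46656 < 89991 ≤ 117649 = 7⁶, so L = 7.

7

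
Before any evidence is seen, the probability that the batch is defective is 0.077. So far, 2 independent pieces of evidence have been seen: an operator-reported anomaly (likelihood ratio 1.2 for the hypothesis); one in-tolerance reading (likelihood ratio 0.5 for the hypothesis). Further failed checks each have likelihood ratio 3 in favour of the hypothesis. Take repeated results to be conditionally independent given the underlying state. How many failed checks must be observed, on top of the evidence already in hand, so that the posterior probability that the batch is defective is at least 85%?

Prior odds = 0.077/0.923 = 77/923.
Combined Bayes factor of the evidence already in hand = 1.2 × 0.5 = 0.6.
Odds after that evidence = (77/923) × 0.6 = 231/4615.
Target odds = 0.85/0.15 = 17/3.
Need 3ⁿ ≥ 17/3 ÷ (231/4615) = 78455/693.
3⁴ = 81 falls short of 78455/693 but 3⁵ = 243 reaches it, so n = 5.

5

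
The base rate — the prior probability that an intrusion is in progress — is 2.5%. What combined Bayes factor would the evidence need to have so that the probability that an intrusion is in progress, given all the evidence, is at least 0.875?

Prior odds = 0.025/0.975 = 1/39.
Target odds = 0.875/0.125 = 7.
Required Bayes factor = 7 ÷ (1/39) = 273.

273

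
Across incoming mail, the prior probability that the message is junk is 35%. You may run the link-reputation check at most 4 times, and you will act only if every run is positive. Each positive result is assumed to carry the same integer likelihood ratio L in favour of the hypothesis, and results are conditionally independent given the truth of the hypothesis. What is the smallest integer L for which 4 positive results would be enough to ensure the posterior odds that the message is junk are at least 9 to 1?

Prior odds = 0.35/0.65 = 7/13.
Target odds = 9.
Need L⁴ ≥ 9 ÷ (7/13) = 117/7.
2⁴ = 16 < 117/7 ≤ 81 = 3⁴, so L = 3.

3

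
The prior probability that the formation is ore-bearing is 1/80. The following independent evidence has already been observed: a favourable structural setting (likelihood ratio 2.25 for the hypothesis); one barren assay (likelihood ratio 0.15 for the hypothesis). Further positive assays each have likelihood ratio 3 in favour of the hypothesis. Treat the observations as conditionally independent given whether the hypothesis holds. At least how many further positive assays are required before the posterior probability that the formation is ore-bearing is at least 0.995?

10

Prior odds = 0.0125/0.9875 = 1/79.
Combined Bayes factor of the evidence already in hand = 2.25 × 0.15 = 0.3375.
Odds after that evidence = (1/79) × 0.3375 = 27/6320.
Target odds = 0.995/0.005 = 199.
Need 3ⁿ ≥ 199 ÷ (27/6320) = 1257680/27.
3⁹ = 19683 falls short of 1257680/27 but 3¹⁰ = 59049 reaches it, so n = 10.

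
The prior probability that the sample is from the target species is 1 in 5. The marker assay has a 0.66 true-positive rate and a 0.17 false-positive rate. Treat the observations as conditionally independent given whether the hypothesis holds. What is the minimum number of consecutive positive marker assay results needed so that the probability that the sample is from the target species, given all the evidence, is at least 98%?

Prior odds: 0.2 ÷ 0.8 = 0.25.
Likelihood ratio of a positive result = 0.66/0.17 = 66/17.
Target odds: 0.98 ÷ 0.02 = 49.
Require (66/17)ⁿ ≥ 49 ÷ 0.25 = 196.
(66/17)³ = 287496/4913 falls short of 196 but (66/17)⁴ = 18974736/83521 reaches it, so n = 4.

4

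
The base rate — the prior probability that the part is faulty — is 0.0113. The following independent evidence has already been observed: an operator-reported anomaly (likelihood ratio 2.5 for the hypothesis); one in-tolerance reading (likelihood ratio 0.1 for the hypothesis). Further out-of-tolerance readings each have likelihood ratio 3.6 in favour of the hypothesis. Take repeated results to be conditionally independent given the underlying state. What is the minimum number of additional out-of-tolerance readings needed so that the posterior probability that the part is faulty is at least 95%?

7

Prior odds = 0.0113/0.9887 = 113/9887.
Combined Bayes factor of the evidence already in hand = 2.5 × 0.1 = 0.25.
Odds after that evidence = (113/9887) × 0.25 = 113/39548.
Target odds = 0.95/0.05 = 19.
Need 3.6ⁿ ≥ 19 ÷ (113/39548) = 751412/113.
3.6⁶ = 34012224/15625 falls short of 751412/113 but 3.6⁷ = 612220032/78125 reaches it, so n = 7.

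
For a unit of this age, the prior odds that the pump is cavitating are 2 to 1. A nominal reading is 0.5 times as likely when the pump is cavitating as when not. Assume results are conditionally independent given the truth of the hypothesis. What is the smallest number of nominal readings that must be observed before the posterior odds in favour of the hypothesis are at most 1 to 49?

7

Prior odds = 2.
Likelihood ratio per nominal reading = 0.5.
Target odds = 1/49.
Need 2 × 0.5ⁿ ≤ 1/49, i.e. 0.5ⁿ ≤ 1/98.
0.5⁶ = 0.015625 is still above 1/98 but 0.5⁷ = 0.0078125 is at or below it, so n = 7.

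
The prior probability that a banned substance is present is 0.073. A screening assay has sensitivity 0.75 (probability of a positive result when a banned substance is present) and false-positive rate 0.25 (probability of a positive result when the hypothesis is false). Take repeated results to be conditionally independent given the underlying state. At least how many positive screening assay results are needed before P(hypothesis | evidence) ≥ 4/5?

Prior odds: 0.073 ÷ 0.927 = 73/927.
Likelihood ratio of a positive result = 0.75/0.25 = 3.
Target posterior odds = 0.8/0.2 = 4.
Require 3ⁿ ≥ 4 ÷ (73/927) = 3708/73.
3³ = 27 falls short of 3708/73 but 3⁴ = 81 reaches it, so n = 4.

4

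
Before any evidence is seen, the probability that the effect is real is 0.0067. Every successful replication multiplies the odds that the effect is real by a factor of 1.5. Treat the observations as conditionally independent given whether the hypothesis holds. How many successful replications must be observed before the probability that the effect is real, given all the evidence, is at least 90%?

18

Prior odds: 0.0067 ÷ 0.9933 = 67/9933.
Likelihood ratio per successful replication = 1.5.
Target odds: 0.9 ÷ 0.1 = 9.
Require 1.5ⁿ ≥ 9 ÷ (67/9933) = 89397/67.
1.5¹⁷ = 129140163/131072 falls short of 89397/67 but 1.5¹⁸ = 387420489/262144 reaches it, so n = 18.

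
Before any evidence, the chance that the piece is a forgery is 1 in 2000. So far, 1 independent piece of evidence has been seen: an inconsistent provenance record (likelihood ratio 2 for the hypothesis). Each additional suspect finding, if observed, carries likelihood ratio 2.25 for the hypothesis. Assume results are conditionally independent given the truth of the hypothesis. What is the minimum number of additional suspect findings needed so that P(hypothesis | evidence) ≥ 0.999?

18

Prior odds = 0.0005/0.9995 = 1/1999.
Bayes factor of the evidence already in hand = 2.
Odds after that evidence = (1/1999) × 2 = 2/1999.
Target odds = 0.999/0.001 = 999.
Need 2.25ⁿ ≥ 999 ÷ (2/1999) = 998500.5.
2.25¹⁷ ≈970740 falls short of 998500.5 but 2.25¹⁸ ≈2.18416e+06 reaches it, so n = 18.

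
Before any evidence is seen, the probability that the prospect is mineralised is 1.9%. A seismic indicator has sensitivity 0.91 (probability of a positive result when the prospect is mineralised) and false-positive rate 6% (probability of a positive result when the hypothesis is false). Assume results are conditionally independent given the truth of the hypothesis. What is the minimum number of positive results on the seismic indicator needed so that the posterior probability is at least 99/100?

Prior odds: 0.019 ÷ 0.981 = 19/981.
Likelihood ratio of a positive result = 0.91/0.06 = 91/6.
Target posterior odds = 0.99/0.01 = 99.
Require (91/6)ⁿ ≥ 99 ÷ (19/981) = 97119/19.
(91/6)³ = 753571/216 falls short of 97119/19 but (91/6)⁴ = 68574961/1296 reaches it, so n = 4.

4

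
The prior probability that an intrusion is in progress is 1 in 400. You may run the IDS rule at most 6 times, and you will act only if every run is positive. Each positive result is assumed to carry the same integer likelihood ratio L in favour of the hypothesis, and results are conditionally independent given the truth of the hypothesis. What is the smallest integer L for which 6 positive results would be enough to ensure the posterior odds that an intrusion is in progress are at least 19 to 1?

5

Prior odds = 0.0025/0.9975 = 1/399.
Target odds = 19.
Need L⁶ ≥ 19 ÷ (1/399) = 7581.
4⁶ = 4096 < 7581 ≤ 15625 = 5⁶, so L = 5.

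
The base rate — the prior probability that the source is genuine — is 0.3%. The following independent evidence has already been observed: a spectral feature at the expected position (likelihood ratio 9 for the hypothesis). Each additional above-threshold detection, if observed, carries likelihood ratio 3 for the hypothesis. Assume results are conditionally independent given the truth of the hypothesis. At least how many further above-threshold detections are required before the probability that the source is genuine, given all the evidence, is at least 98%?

Prior odds = 0.003/0.997 = 3/997.
Bayes factor of the evidence already in hand = 9.
Odds after that evidence = (3/997) × 9 = 27/997.
Target odds = 0.98/0.02 = 49.
Need 3ⁿ ≥ 49 ÷ (27/997) = 48853/27.
3⁶ = 729 falls short of 48853/27 but 3⁷ = 2187 reaches it, so n = 7.

7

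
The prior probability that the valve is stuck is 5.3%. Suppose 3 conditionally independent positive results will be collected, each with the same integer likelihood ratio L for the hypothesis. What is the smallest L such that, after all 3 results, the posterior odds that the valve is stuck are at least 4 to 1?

Prior odds = 0.053/0.947 = 53/947.
Target odds = 4.
Need L³ ≥ 4 ÷ (53/947) = 3788/53.
4³ = 64 < 3788/53 ≤ 125 = 5³, so L = 5.

5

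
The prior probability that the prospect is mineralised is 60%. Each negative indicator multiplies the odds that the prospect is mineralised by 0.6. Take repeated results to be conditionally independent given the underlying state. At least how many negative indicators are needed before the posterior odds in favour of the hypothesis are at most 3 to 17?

Prior odds: 0.6 ÷ 0.4 = 1.5.
Likelihood ratio per negative indicator = 0.6.
Target odds = 3/17.
Require 0.6ⁿ ≤ 3/17 ÷ 1.5 = 2/17.
0.6⁴ = 0.1296 is still above 2/17 but 0.6⁵ = 0.07776 is at or below it, so n = 5.

5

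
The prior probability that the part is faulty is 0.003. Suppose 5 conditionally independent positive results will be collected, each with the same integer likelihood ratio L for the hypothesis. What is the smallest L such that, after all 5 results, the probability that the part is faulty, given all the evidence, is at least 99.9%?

13

Prior odds = 0.003/0.997 = 3/997.
Target odds = 0.999/0.001 = 999.
Need L⁵ ≥ 999 ÷ (3/997) = 332001.
12⁵ = 248832 < 332001 ≤ 371293 = 13⁵, so L = 13.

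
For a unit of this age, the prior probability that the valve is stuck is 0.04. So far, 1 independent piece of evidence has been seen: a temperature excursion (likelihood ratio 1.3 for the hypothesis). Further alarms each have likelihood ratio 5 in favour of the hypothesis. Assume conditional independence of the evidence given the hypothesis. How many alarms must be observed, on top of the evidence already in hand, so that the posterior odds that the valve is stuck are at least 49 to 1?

Prior odds = 0.04/0.96 = 1/24.
Bayes factor of the evidence already in hand = 1.3.
Odds after that evidence = (1/24) × 1.3 = 13/240.
Target odds = 49.
Need 5ⁿ ≥ 49 ÷ (13/240) = 11760/13.
5⁴ = 625 falls short of 11760/13 but 5⁵ = 3125 reaches it, so n = 5.

5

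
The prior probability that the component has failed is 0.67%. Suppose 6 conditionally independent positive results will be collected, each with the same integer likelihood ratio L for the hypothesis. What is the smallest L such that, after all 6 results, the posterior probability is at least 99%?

5

Prior odds = 0.0067/0.9933 = 67/9933.
Target odds = 0.99/0.01 = 99.
Need L⁶ ≥ 99 ÷ (67/9933) = 983367/67.
4⁶ = 4096 < 983367/67 ≤ 15625 = 5⁶, so L = 5.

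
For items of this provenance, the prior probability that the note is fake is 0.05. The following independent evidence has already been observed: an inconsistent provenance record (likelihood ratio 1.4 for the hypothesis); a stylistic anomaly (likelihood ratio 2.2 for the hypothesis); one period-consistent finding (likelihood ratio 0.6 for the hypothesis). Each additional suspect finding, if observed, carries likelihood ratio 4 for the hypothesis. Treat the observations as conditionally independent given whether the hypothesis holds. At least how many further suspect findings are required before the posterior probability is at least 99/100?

Prior odds = 0.05/0.95 = 1/19.
Combined Bayes factor of the evidence already in hand = 1.4 × 2.2 × 0.6 = 1.848.
Odds after that evidence = (1/19) × 1.848 = 231/2375.
Target odds = 0.99/0.01 = 99.
Need 4ⁿ ≥ 99 ÷ (231/2375) = 7125/7.
4⁴ = 256 falls short of 7125/7 but 4⁵ = 1024 reaches it, so n = 5.

5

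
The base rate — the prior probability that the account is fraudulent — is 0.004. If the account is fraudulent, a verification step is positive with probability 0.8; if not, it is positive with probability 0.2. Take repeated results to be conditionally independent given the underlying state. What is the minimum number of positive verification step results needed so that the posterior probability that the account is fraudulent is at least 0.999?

9

Prior odds = 0.004/0.996 = 1/249.
Likelihood ratio of a positive = 0.8/0.2 = 4.
Target odds: 0.999 ÷ 0.001 = 999.
Require 4ⁿ ≥ 999 ÷ (1/249) = 248751.
4⁸ = 65536 falls short of 248751 but 4⁹ = 262144 reaches it, so n = 9.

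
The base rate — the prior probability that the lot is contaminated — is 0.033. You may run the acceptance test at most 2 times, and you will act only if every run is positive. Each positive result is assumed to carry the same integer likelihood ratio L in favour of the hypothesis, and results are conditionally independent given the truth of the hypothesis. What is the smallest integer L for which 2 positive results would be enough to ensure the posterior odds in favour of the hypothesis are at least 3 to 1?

Prior odds = 0.033/0.967 = 33/967.
Target odds = 3.
Need L² ≥ 3 ÷ (33/967) = 967/11.
9² = 81 < 967/11 ≤ 100 = 10², so L = 10.

10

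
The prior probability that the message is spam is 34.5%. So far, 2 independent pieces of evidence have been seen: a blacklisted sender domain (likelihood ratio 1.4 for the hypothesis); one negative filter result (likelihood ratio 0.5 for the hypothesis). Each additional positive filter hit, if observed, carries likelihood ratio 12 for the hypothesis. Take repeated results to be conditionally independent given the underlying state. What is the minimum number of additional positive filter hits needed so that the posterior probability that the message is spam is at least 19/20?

Prior odds = 0.345/0.655 = 69/131.
Combined Bayes factor of the evidence already in hand = 1.4 × 0.5 = 0.7.
Odds after that evidence = (69/131) × 0.7 = 483/1310.
Target odds = 0.95/0.05 = 19.
Need 12ⁿ ≥ 19 ÷ (483/1310) = 24890/483.
12¹ = 12 falls short of 24890/483 but 12² = 144 reaches it, so n = 2.

2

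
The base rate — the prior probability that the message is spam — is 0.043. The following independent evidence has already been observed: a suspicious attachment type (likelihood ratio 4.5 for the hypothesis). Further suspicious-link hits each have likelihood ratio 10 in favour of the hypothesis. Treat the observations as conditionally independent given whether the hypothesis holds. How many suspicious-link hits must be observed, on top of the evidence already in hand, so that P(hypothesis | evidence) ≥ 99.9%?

Prior odds = 0.043/0.957 = 43/957.
Bayes factor of the evidence already in hand = 4.5.
Odds after that evidence = (43/957) × 4.5 = 129/638.
Target odds = 0.999/0.001 = 999.
Need 10ⁿ ≥ 999 ÷ (129/638) = 212454/43.
10³ = 1000 falls short of 212454/43 but 10⁴ = 10000 reaches it, so n = 4.

4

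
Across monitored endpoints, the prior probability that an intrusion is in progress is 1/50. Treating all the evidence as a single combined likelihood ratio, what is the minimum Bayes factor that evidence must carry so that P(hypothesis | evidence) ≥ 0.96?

Prior odds = 0.02/0.98 = 1/49.
Target odds = 0.96/0.04 = 24.
Required Bayes factor = 24 ÷ (1/49) = 1176.

1176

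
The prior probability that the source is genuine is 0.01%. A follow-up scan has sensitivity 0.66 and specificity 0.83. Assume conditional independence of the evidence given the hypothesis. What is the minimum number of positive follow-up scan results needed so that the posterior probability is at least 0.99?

11

Prior odds: 0.0001 ÷ 0.9999 = 1/9999.
False-positive rate = 1 − 0.83 = 0.17; likelihood ratio of a positive = 0.66/0.17 = 66/17.
Target odds: 0.99 ÷ 0.01 = 99.
Need (1/9999) × (66/17)ⁿ ≥ 99, i.e. (66/17)ⁿ ≥ 989901.
(66/17)¹⁰ ≈777947 falls short of 989901 but (66/17)¹¹ ≈3.02027e+06 reaches it, so n = 11.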